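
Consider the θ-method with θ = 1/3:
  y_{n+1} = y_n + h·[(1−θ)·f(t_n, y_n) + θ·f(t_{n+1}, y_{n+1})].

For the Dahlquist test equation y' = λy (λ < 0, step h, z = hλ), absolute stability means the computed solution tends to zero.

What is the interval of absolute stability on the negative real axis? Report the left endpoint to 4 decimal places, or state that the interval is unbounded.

z∈(-6.0000,0).

On y'=λy, z=hλ:
  y_{n+1} = y_n + z·[2/3·y_n + 1/3·y_{n+1}] ⇒ (1 − 1/3z)y_{n+1} = (1 + 2/3z)y_n
  ⇒ R(z) = (1 + 2/3z)/(1 − 1/3z).

Boundary: |R(x)|=1, x<0.
x=-1.37: |R|=0.0595
R=−1: 1+2/3x = −1+1/3x ⇒ -1/3x=2 ⇒ x=2/(-1/3)=-6.0000
Confirm numerically:
  x=-5.952: |R|=0.99464 <1
  x=-5.883: |R|=0.98683 <1
  x=-3.956: |R|=0.70615 <1
  x=-6.594: |R|=1.06191 >1
  x=-6.339: |R|=1.03630 >1
  x=-6.063: |R|=1.00695 >1
Stable set (-6.0000, 0).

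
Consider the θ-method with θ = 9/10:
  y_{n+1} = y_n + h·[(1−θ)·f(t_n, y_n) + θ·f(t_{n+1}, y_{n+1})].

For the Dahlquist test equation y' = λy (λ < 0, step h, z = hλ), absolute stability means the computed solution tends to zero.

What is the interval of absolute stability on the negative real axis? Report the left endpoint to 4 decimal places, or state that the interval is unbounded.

unbounded; (−∞, 0).

Set f=λy, z=hλ:
  y_{n+1} = y_n + z·[1/10·y_n + 9/10·y_{n+1}] ⇒ (1 − 9/10z)y_{n+1} = (1 + 1/10z)y_n
  Hence R(z) = (1 + 1/10z)/(1 − 9/10z).

Solve |R(x)|<1 on ℝ⁻.
x=-0.4: |R|=0.7059
x=-2: |R|=0.2857
x=-10: |R|=0.0000
x=-100: |R|=0.0989
θ=9/10≥1/2 ⇒ |1+1/10x|<|1−9/10x| ∀x<0 ⇒ stable on all of ℝ⁻.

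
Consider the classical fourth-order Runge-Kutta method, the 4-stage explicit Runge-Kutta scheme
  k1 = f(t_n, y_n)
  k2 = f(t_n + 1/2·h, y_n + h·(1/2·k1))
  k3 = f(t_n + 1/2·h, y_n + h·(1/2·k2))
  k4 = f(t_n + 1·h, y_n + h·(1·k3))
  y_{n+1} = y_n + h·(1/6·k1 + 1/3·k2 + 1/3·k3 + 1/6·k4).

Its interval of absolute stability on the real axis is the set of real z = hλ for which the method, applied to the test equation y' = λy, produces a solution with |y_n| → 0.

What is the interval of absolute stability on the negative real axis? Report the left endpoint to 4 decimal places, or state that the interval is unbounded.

(-2.7853, 0).

With y'=λy (z=hλ):
  order 4, 4-stage ⇒ R(z)=1+z+z^2/2+z^3/6+z^4/24
  (e.g. R(-0.92)=0.40327, |R|=0.40327)

Need |R(x)|<1, x<0.
x=-0.92: |R|=0.4033
|R(-1.61)|=0.2705 |R(-0.73)|=0.4834 |R(-0.67)|=0.5127
Bisect:
  x_lo=-3.2079 |R|=1.8480  x_hi=-0.2945 |R|=0.7449
  mid=-1.75121 |R|=0.27894 →hi
  mid=-2.47958 |R|=0.62878 →hi
  mid=-2.84376 |R|=1.09179 →lo
  mid=-2.66167 |R|=0.82906 →hi
  mid=-2.75271 |R|=0.95198 →hi
  mid=-2.79824 |R|=1.01969 →lo
  mid=-2.77547 |R|=0.98530 →hi
  mid=-2.78686 |R|=1.00236 →lo
  mid=-2.78116 |R|=0.99379 →hi
  ...
  [-2.78543,-2.78525] ⇒ x*=-2.7853
Interval (-2.7853, 0).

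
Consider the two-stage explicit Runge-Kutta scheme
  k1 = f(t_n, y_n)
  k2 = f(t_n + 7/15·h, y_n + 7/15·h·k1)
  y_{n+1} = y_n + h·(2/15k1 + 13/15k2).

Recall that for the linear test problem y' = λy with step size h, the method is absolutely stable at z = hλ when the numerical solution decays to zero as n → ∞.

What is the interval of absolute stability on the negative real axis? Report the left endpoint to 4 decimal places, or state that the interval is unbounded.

Set f=λy, z=hλ:
  k1=λy_n ⇒ h·k1=z·y_n;  k2=λ(1+7/15z)y_n ⇒ h·k2=z(1+7/15z)y_n
  y_{n+1}/y_n = 1 + 2/15z + 13/15z(1+7/15z) = 1 + z + 91/225z²
  Hence R(z) = 1 + z + 91/225z².

Boundary: |R(x)|=1, x<0.
x=-0.44: |R|=0.6383
R=1: x+91/225x²=0 ⇒ x=−225/91=-2.4725; min R=1−1/(4·91/225)=0.3819>−1
Confirm numerically:
  x=-2.219: |R|=0.77247 <1
  x=-1.674: |R|=0.45936 <1
  x=-1.605: |R|=0.43686 <1
  x=-1.276: |R|=0.38251 <1
  x=-3.049: |R|=1.71088 >1
  x=-2.775: |R|=1.33947 >1
  x=-2.578: |R|=1.10997 >1
Stable set (-2.4725, 0).

(-2.4725, 0).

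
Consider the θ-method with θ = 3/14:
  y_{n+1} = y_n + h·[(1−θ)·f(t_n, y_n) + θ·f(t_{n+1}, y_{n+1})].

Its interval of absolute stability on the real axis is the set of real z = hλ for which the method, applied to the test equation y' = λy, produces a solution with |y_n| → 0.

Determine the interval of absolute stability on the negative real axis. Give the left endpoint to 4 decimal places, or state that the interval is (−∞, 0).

z∈(-3.5000,0).

Test eqn y'=λy, z=hλ:
  y_{n+1} = y_n + z·[11/14·y_n + 3/14·y_{n+1}] ⇒ (1 − 3/14z)y_{n+1} = (1 + 11/14z)y_n
  Hence R(z) = (1 + 11/14z)/(1 − 3/14z).

Boundary: |R(x)|=1, x<0.
x=-1.01: |R|=0.1697
R=−1: 1+11/14x = −1+3/14x ⇒ -4/7x=2 ⇒ x=2/(-4/7)=-3.5000
Confirm numerically:
  x=-3.074: |R|=0.85324 <1
  x=-2.302: |R|=0.54157 <1
  x=-2.012: |R|=0.40587 <1
  x=-1.566: |R|=0.17253 <1
  x=-3.825: |R|=1.10206 >1
  x=-3.773: |R|=1.08626 >1
  x=-3.587: |R|=1.02811 >1
Stable set (-3.5000, 0).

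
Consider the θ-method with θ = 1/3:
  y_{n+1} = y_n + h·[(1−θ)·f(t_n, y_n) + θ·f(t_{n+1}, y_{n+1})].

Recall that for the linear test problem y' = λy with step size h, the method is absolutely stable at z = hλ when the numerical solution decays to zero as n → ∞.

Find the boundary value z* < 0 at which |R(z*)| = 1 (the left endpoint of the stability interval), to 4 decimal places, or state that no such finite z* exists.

z* = -6.0000.

Set f=λy, z=hλ:
  y_{n+1} = y_n + z·[2/3·y_n + 1/3·y_{n+1}] ⇒ (1 − 1/3z)y_{n+1} = (1 + 2/3z)y_n
  so R(z) = (1 + 2/3z)/(1 − 1/3z).

Need |R(x)|<1, x<0.
x=-1.49: |R|=0.0045
R=−1: 1+2/3x = −1+1/3x ⇒ -1/3x=2 ⇒ x=2/(-1/3)=-6.0000
Confirm numerically:
  x=-5.078: |R|=0.88586 <1
  x=-4.124: |R|=0.73666 <1
  x=-4.086: |R|=0.72989 <1
  x=-3.505: |R|=0.61645 <1
  x=-6.245: |R|=1.02650 >1
  x=-6.126: |R|=1.01381 >1
  x=-6.079: |R|=1.00870 >1
Interval (-6.0000, 0).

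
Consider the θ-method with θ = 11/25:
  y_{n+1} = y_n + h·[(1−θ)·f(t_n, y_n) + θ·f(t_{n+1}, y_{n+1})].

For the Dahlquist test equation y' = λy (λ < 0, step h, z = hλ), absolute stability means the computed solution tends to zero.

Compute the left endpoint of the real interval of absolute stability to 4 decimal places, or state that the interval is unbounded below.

z* = -16.6667.

With y'=λy (z=hλ):
  y_{n+1} = y_n + z·[14/25·y_n + 11/25·y_{n+1}] ⇒ (1 − 11/25z)y_{n+1} = (1 + 14/25z)y_n
  R(z) = (1 + 14/25z)/(1 − 11/25z).

Solve |R(x)|<1 on ℝ⁻.
x=-0.65: |R|=0.4946
R=−1: 1+14/25x = −1+11/25x ⇒ -3/25x=2 ⇒ x=2/(-3/25)=-16.6667
Confirm numerically:
  x=-16.566: |R|=0.99854 <1
  x=-15.332: |R|=0.97932 <1
  x=-12.329: |R|=0.91898 <1
  x=-11.134: |R|=0.88745 <1
  x=-17.168: |R|=1.00703 >1
  x=-16.942: |R|=1.00391 >1
  x=-16.760: |R|=1.00134 >1
Interval (-16.6667, 0).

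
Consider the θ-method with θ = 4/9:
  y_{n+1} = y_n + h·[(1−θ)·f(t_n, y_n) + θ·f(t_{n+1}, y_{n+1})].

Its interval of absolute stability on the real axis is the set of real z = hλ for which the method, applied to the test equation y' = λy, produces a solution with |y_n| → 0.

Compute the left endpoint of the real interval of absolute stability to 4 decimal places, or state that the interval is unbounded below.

z* = -18.0000.

Test eqn y'=λy, z=hλ:
  y_{n+1} = y_n + z·[5/9·y_n + 4/9·y_{n+1}] ⇒ (1 − 4/9z)y_{n+1} = (1 + 5/9z)y_n
  Hence R(z) = (1 + 5/9z)/(1 − 4/9z).

Boundary: |R(x)|=1, x<0.
x=-1.59: |R|=0.0684
R=−1: 1+5/9x = −1+4/9x ⇒ -1/9x=2 ⇒ x=2/(-1/9)=-18.0000
Confirm numerically:
  x=-16.440: |R|=0.97913 <1
  x=-15.781: |R|=0.96923 <1
  x=-7.998: |R|=0.75600 <1
  x=-18.471: |R|=1.00568 >1
  x=-18.366: |R|=1.00444 >1
  x=-18.195: |R|=1.00238 >1
So |R|<1 on (-18.0000, 0).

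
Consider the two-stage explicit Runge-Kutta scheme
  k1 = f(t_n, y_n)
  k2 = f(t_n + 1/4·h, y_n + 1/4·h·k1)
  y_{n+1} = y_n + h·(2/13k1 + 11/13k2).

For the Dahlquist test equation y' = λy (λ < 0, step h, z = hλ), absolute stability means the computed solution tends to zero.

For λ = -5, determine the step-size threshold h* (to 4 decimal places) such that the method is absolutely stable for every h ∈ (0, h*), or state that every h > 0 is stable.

(-4.7273,0); λ=-5 ⇒ h* = (52/11)/5 = 0.9455.

Set f=λy, z=hλ:
  k1=λy_n ⇒ h·k1=z·y_n;  k2=λ(1+1/4z)y_n ⇒ h·k2=z(1+1/4z)y_n
  y_{n+1}/y_n = 1 + 2/13z + 11/13z(1+1/4z) = 1 + z + 11/52z²
  Hence R(z) = 1 + z + 11/52z².

Solve |R(x)|<1 on ℝ⁻.
x=-1.36: |R|=0.0313
R=1: x+11/52x²=0 ⇒ x=−52/11=-4.7273; min R=1−1/(4·11/52)=-0.1818>−1
Confirm numerically:
  x=-3.212: |R|=0.02957 <1
  x=-3.145: |R|=0.05267 <1
  x=-2.868: |R|=0.12801 <1
  x=-2.527: |R|=0.17617 <1
  x=-5.063: |R|=1.35957 >1
  x=-4.963: |R|=1.24748 >1
So |R|<1 on (-4.7273, 0).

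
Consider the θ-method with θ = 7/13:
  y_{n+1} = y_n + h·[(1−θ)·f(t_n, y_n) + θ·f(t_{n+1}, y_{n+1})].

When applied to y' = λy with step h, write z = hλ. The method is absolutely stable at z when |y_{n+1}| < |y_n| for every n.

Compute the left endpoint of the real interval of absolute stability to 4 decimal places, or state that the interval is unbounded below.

(−∞, 0) — no finite endpoint.

With y'=λy (z=hλ):
  y_{n+1} = y_n + z·[6/13·y_n + 7/13·y_{n+1}] ⇒ (1 − 7/13z)y_{n+1} = (1 + 6/13z)y_n
  Hence R(z) = (1 + 6/13z)/(1 − 7/13z).

Find x<0 with |R(x)|<1.
x=-0.59: |R|=0.5522
x=-2: |R|=0.0370
x=-10: |R|=0.5663
x=-100: |R|=0.8233
θ=7/13≥1/2 ⇒ |1+6/13x|<|1−7/13x| ∀x<0 ⇒ interval (−∞,0).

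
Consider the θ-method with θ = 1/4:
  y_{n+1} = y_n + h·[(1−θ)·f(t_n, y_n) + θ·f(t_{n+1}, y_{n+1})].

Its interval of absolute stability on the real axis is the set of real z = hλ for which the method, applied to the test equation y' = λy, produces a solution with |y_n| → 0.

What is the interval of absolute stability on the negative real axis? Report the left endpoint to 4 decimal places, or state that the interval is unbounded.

(-4.0000, 0).

Set f=λy, z=hλ:
  y_{n+1} = y_n + z·[3/4·y_n + 1/4·y_{n+1}] ⇒ (1 − 1/4z)y_{n+1} = (1 + 3/4z)y_n
  Hence R(z) = (1 + 3/4z)/(1 − 1/4z).

Solve |R(x)|<1 on ℝ⁻.
x=-1.22: |R|=0.0651
R=−1: 1+3/4x = −1+1/4x ⇒ -1/2x=2 ⇒ x=2/(-1/2)=-4.0000
Confirm numerically:
  x=-3.837: |R|=0.95840 <1
  x=-3.241: |R|=0.79036 <1
  x=-1.670: |R|=0.17813 <1
  x=-4.418: |R|=1.09931 >1
  x=-4.341: |R|=1.08176 >1
  x=-4.196: |R|=1.04783 >1
Interval (-4.0000, 0).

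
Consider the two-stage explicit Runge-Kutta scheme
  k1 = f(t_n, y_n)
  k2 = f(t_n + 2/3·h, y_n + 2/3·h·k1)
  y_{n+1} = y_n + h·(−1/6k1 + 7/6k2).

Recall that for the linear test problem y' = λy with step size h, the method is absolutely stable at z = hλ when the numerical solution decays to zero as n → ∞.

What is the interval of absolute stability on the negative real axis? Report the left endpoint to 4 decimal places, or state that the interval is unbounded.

(-1.2857, 0).

Test eqn y'=λy, z=hλ:
  k1=λy_n ⇒ h·k1=z·y_n;  k2=λ(1+2/3z)y_n ⇒ h·k2=z(1+2/3z)y_n
  y_{n+1}/y_n = 1 − 1/6z + 7/6z(1+2/3z) = 1 + z + 7/9z²
  Hence R(z) = 1 + z + 7/9z².

Need |R(x)|<1, x<0.
x=-1.49: |R|=1.2367
R=1: x+7/9x²=0 ⇒ x=−9/7=-1.2857; min R=1−1/(4·7/9)=0.6786>−1
Confirm numerically:
  x=-1.125: |R|=0.85938 <1
  x=-0.756: |R|=0.68853 <1
  x=-0.562: |R|=0.68366 <1
  x=-0.522: |R|=0.68993 <1
  x=-1.785: |R|=1.69317 >1
  x=-1.335: |R|=1.05117 >1
Interval (-1.2857, 0).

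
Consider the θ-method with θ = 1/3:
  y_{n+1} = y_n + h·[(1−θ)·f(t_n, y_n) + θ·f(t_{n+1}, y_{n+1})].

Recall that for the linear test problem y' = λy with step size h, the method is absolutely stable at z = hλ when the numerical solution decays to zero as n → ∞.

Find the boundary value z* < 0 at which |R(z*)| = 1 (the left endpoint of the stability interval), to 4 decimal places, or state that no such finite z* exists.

Test eqn y'=λy, z=hλ:
  y_{n+1} = y_n + z·[2/3·y_n + 1/3·y_{n+1}] ⇒ (1 − 1/3z)y_{n+1} = (1 + 2/3z)y_n
  so R(z) = (1 + 2/3z)/(1 − 1/3z).

Boundary: |R(x)|=1, x<0.
x=-0.63: |R|=0.4793
R=−1: 1+2/3x = −1+1/3x ⇒ -1/3x=2 ⇒ x=2/(-1/3)=-6.0000
Confirm numerically:
  x=-5.487: |R|=0.93955 <1
  x=-4.269: |R|=0.76187 <1
  x=-3.535: |R|=0.62280 <1
  x=-6.578: |R|=1.06035 >1
  x=-6.482: |R|=1.05083 >1
  x=-6.364: |R|=1.03887 >1
Stable set (-6.0000, 0).

left endpoint -6.0000.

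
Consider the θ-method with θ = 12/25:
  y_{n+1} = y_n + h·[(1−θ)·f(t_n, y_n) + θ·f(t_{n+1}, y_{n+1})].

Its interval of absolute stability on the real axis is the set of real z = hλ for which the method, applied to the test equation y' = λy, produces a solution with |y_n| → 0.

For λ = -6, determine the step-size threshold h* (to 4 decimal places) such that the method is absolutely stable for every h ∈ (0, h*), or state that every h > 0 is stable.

(-50.0000,0); λ=-6 ⇒ h* = (50)/6 = 8.3333.

With y'=λy (z=hλ):
  y_{n+1} = y_n + z·[13/25·y_n + 12/25·y_{n+1}] ⇒ (1 − 12/25z)y_{n+1} = (1 + 13/25z)y_n
  Hence R(z) = (1 + 13/25z)/(1 − 12/25z).

Need |R(x)|<1, x<0.
x=-1.45: |R|=0.1450
R=−1: 1+13/25x = −1+12/25x ⇒ -1/25x=2 ⇒ x=2/(-1/25)=-50.0000
Confirm numerically:
  x=-38.479: |R|=0.97633 <1
  x=-28.021: |R|=0.93916 <1
  x=-25.031: |R|=0.92326 <1
  x=-50.422: |R|=1.00067 >1
  x=-50.222: |R|=1.00035 >1
So |R|<1 on (-50.0000, 0).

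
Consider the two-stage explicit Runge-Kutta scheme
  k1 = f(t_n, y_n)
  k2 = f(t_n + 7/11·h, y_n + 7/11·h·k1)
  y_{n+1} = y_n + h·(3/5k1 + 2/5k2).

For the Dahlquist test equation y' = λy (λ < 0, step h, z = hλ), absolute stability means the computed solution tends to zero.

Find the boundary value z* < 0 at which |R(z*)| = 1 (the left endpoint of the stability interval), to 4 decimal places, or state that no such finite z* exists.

z* = -3.9286.

Set f=λy, z=hλ:
  k1=λy_n ⇒ h·k1=z·y_n;  k2=λ(1+7/11z)y_n ⇒ h·k2=z(1+7/11z)y_n
  y_{n+1}/y_n = 1 + 3/5z + 2/5z(1+7/11z) = 1 + z + 14/55z²
  ⇒ R(z) = 1 + z + 14/55z².

Need |R(x)|<1, x<0.
x=-1.05: |R|=0.2306
R=1: x+14/55x²=0 ⇒ x=−55/14=-3.9286; min R=1−1/(4·14/55)=0.0179>−1
Confirm numerically:
  x=-3.869: |R|=0.94133 <1
  x=-3.221: |R|=0.41987 <1
  x=-3.209: |R|=0.41223 <1
  x=-2.720: |R|=0.16323 <1
  x=-4.318: |R|=1.42803 >1
  x=-4.198: |R|=1.28791 >1
  x=-3.994: |R|=1.06652 >1
Interval (-3.9286, 0).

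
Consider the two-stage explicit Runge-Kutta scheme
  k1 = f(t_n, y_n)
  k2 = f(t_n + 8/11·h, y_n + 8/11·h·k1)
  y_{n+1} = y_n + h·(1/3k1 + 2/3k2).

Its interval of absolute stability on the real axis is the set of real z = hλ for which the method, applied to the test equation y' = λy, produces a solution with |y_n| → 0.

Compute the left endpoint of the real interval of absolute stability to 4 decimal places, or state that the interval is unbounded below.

On y'=λy, z=hλ:
  k1=λy_n ⇒ h·k1=z·y_n;  k2=λ(1+8/11z)y_n ⇒ h·k2=z(1+8/11z)y_n
  y_{n+1}/y_n = 1 + 1/3z + 2/3z(1+8/11z) = 1 + z + 16/33z²
  R(z) = 1 + z + 16/33z².

Boundary: |R(x)|=1, x<0.
x=-1.55: |R|=0.6148
R=1: x+16/33x²=0 ⇒ x=−33/16=-2.0625; min R=1−1/(4·16/33)=0.4844>−1
Confirm numerically:
  x=-1.985: |R|=0.92541 <1
  x=-1.537: |R|=0.60839 <1
  x=-1.382: |R|=0.54402 <1
  x=-0.888: |R|=0.49432 <1
  x=-2.639: |R|=1.73764 >1
  x=-2.461: |R|=1.47550 >1
  x=-2.176: |R|=1.11975 >1
Interval (-2.0625, 0).

z* = -2.0625.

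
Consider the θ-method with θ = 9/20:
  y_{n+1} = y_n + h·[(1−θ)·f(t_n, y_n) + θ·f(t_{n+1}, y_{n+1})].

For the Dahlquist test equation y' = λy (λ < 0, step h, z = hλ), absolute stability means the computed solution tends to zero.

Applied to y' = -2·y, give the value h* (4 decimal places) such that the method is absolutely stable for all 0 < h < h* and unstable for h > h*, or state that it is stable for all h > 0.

With y'=λy (z=hλ):
  y_{n+1} = y_n + z·[11/20·y_n + 9/20·y_{n+1}] ⇒ (1 − 9/20z)y_{n+1} = (1 + 11/20z)y_n
  so R(z) = (1 + 11/20z)/(1 − 9/20z).

Find x<0 with |R(x)|<1.
x=-1.5: |R|=0.1045
R=−1: 1+11/20x = −1+9/20x ⇒ -1/10x=2 ⇒ x=2/(-1/10)=-20.0000
Confirm numerically:
  x=-19.863: |R|=0.99862 <1
  x=-13.238: |R|=0.90280 <1
  x=-11.288: |R|=0.85670 <1
  x=-20.168: |R|=1.00167 >1
  x=-20.152: |R|=1.00151 >1
Interval (-20.0000, 0).

(-20.0000,0); λ=-2 ⇒ h* = (20)/2 = 10.0000.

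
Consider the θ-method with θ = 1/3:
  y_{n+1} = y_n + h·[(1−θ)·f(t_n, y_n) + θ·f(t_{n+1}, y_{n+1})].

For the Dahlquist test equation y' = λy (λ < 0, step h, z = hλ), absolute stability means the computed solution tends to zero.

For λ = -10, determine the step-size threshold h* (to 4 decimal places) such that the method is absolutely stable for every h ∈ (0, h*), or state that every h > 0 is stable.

(-6.0000,0); λ=-10 ⇒ h* = (6)/10 = 0.6000.

Test eqn y'=λy, z=hλ:
  y_{n+1} = y_n + z·[2/3·y_n + 1/3·y_{n+1}] ⇒ (1 − 1/3z)y_{n+1} = (1 + 2/3z)y_n
  ⇒ R(z) = (1 + 2/3z)/(1 − 1/3z).

Find x<0 with |R(x)|<1.
x=-1.61: |R|=0.0477
R=−1: 1+2/3x = −1+1/3x ⇒ -1/3x=2 ⇒ x=2/(-1/3)=-6.0000
Confirm numerically:
  x=-5.561: |R|=0.94872 <1
  x=-4.885: |R|=0.85859 <1
  x=-4.130: |R|=0.73773 <1
  x=-2.463: |R|=0.35255 <1
  x=-6.564: |R|=1.05897 >1
  x=-6.405: |R|=1.04306 >1
  x=-6.332: |R|=1.03558 >1
Stable set (-6.0000, 0).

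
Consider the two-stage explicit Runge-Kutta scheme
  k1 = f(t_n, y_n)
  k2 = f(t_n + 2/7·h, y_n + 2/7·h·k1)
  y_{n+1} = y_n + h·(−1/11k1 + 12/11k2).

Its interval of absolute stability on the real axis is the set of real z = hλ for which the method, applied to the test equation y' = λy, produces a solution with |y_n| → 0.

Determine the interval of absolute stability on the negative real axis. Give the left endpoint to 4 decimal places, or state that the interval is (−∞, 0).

(-3.2083, 0).

Test eqn y'=λy, z=hλ:
  k1=λy_n ⇒ h·k1=z·y_n;  k2=λ(1+2/7z)y_n ⇒ h·k2=z(1+2/7z)y_n
  y_{n+1}/y_n = 1 − 1/11z + 12/11z(1+2/7z) = 1 + z + 24/77z²
  R(z) = 1 + z + 24/77z².

Find x<0 with |R(x)|<1.
x=-1.76: |R|=0.2055
R=1: x+24/77x²=0 ⇒ x=−77/24=-3.2083; min R=1−1/(4·24/77)=0.1979>−1
Confirm numerically:
  x=-3.164: |R|=0.95628 <1
  x=-1.942: |R|=0.23349 <1
  x=-1.869: |R|=0.21978 <1
  x=-3.673: |R|=1.53196 >1
  x=-3.343: |R|=1.14032 >1
  x=-3.236: |R|=1.02791 >1
Interval (-3.2083, 0).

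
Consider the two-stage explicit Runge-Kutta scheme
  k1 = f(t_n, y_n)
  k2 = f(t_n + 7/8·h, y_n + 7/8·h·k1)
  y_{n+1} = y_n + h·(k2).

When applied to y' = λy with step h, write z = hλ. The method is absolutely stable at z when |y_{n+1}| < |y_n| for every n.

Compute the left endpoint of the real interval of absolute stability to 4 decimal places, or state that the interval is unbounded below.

z* = -1.1429.

Test eqn y'=λy, z=hλ:
  k1=λy_n ⇒ h·k1=z·y_n;  k2=λ(1+7/8z)y_n ⇒ h·k2=z(1+7/8z)y_n
  y_{n+1}/y_n = 1 + z(1+7/8z) = 1 + z + 7/8z²
  Hence R(z) = 1 + z + 7/8z².

Find x<0 with |R(x)|<1.
x=-0.47: |R|=0.7233
R=1: x+7/8x²=0 ⇒ x=−8/7=-1.1429; min R=1−1/(4·7/8)=0.7143>−1
Confirm numerically:
  x=-1.064: |R|=0.92658 <1
  x=-0.760: |R|=0.74540 <1
  x=-0.616: |R|=0.71602 <1
  x=-1.582: |R|=1.60788 >1
  x=-1.439: |R|=1.37288 >1
  x=-1.170: |R|=1.02779 >1
Interval (-1.1429, 0).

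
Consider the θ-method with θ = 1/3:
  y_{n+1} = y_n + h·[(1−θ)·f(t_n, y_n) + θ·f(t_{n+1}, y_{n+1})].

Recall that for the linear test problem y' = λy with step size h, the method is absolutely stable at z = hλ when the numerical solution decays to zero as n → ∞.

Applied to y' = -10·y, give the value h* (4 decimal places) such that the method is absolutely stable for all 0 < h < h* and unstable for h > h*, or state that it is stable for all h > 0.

Test eqn y'=λy, z=hλ:
  y_{n+1} = y_n + z·[2/3·y_n + 1/3·y_{n+1}] ⇒ (1 − 1/3z)y_{n+1} = (1 + 2/3z)y_n
  R(z) = (1 + 2/3z)/(1 − 1/3z).

Need |R(x)|<1, x<0.
x=-1.7: |R|=0.0851
R=−1: 1+2/3x = −1+1/3x ⇒ -1/3x=2 ⇒ x=2/(-1/3)=-6.0000
Confirm numerically:
  x=-5.271: |R|=0.91186 <1
  x=-5.030: |R|=0.87920 <1
  x=-3.535: |R|=0.62280 <1
  x=-6.381: |R|=1.04061 >1
  x=-6.262: |R|=1.02829 >1
So |R|<1 on (-6.0000, 0).

(-6.0000,0); λ=-10 ⇒ h* = (6)/10 = 0.6000.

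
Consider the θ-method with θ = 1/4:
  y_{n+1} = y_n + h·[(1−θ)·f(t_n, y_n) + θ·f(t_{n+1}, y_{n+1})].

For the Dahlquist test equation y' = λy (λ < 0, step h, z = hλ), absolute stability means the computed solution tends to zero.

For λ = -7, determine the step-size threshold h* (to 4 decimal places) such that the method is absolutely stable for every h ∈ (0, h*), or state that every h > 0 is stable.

Test eqn y'=λy, z=hλ:
  y_{n+1} = y_n + z·[3/4·y_n + 1/4·y_{n+1}] ⇒ (1 − 1/4z)y_{n+1} = (1 + 3/4z)y_n
  ⇒ R(z) = (1 + 3/4z)/(1 − 1/4z).

Need |R(x)|<1, x<0.
x=-0.64: |R|=0.4483
R=−1: 1+3/4x = −1+1/4x ⇒ -1/2x=2 ⇒ x=2/(-1/2)=-4.0000
Confirm numerically:
  x=-3.933: |R|=0.98311 <1
  x=-3.926: |R|=0.98133 <1
  x=-3.670: |R|=0.91395 <1
  x=-4.374: |R|=1.08932 >1
  x=-4.288: |R|=1.06950 >1
  x=-4.170: |R|=1.04162 >1
So |R|<1 on (-4.0000, 0).

(-4.0000,0); λ=-7 ⇒ h* = (4)/7 = 0.5714.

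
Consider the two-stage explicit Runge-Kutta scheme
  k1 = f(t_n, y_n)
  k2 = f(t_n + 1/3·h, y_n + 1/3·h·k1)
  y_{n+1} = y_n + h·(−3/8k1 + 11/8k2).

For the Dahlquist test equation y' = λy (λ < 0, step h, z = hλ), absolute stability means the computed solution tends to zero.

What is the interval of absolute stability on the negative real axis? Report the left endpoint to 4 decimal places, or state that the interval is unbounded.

On y'=λy, z=hλ:
  k1=λy_n ⇒ h·k1=z·y_n;  k2=λ(1+1/3z)y_n ⇒ h·k2=z(1+1/3z)y_n
  y_{n+1}/y_n = 1 − 3/8z + 11/8z(1+1/3z) = 1 + z + 11/24z²
  so R(z) = 1 + z + 11/24z².

Solve |R(x)|<1 on ℝ⁻.
x=-1.28: |R|=0.4709
R=1: x+11/24x²=0 ⇒ x=−24/11=-2.1818; min R=1−1/(4·11/24)=0.4545>−1
Confirm numerically:
  x=-1.951: |R|=0.79360 <1
  x=-1.873: |R|=0.73489 <1
  x=-1.018: |R|=0.45698 <1
  x=-2.700: |R|=1.64125 >1
  x=-2.462: |R|=1.31616 >1
Stable set (-2.1818, 0).

(-2.1818, 0).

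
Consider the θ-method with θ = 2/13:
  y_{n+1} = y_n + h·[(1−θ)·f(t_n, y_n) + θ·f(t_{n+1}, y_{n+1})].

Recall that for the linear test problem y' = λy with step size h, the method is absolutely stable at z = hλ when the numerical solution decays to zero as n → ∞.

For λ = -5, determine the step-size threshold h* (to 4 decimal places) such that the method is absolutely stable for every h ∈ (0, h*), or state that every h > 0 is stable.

Set f=λy, z=hλ:
  y_{n+1} = y_n + z·[11/13·y_n + 2/13·y_{n+1}] ⇒ (1 − 2/13z)y_{n+1} = (1 + 11/13z)y_n
  so R(z) = (1 + 11/13z)/(1 − 2/13z).

Boundary: |R(x)|=1, x<0.
x=-1.62: |R|=0.2968
R=−1: 1+11/13x = −1+2/13x ⇒ -9/13x=2 ⇒ x=2/(-9/13)=-2.8889
Confirm numerically:
  x=-2.802: |R|=0.95797 <1
  x=-2.477: |R|=0.79353 <1
  x=-2.409: |R|=0.75760 <1
  x=-3.426: |R|=1.24350 >1
  x=-3.142: |R|=1.11813 >1
Stable set (-2.8889, 0).

(-2.8889,0); λ=-5 ⇒ h* = (26/9)/5 = 0.5778.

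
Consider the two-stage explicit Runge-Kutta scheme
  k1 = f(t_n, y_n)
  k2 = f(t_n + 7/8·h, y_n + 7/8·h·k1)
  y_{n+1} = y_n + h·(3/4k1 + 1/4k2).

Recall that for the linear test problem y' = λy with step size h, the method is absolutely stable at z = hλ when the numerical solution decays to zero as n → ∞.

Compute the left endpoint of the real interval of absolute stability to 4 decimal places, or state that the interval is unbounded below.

On y'=λy, z=hλ:
  k1=λy_n ⇒ h·k1=z·y_n;  k2=λ(1+7/8z)y_n ⇒ h·k2=z(1+7/8z)y_n
  y_{n+1}/y_n = 1 + 3/4z + 1/4z(1+7/8z) = 1 + z + 7/32z²
  R(z) = 1 + z + 7/32z².

Boundary: |R(x)|=1, x<0.
x=-1.35: |R|=0.0487
R=1: x+7/32x²=0 ⇒ x=−32/7=-4.5714; min R=1−1/(4·7/32)=-0.1429>−1
Confirm numerically:
  x=-4.176: |R|=0.63878 <1
  x=-3.909: |R|=0.43356 <1
  x=-3.231: |R|=0.05261 <1
  x=-3.120: |R|=0.00940 <1
  x=-4.987: |R|=1.45335 >1
  x=-4.821: |R|=1.26320 >1
  x=-4.743: |R|=1.17801 >1
Stable set (-4.5714, 0).

left endpoint -4.5714.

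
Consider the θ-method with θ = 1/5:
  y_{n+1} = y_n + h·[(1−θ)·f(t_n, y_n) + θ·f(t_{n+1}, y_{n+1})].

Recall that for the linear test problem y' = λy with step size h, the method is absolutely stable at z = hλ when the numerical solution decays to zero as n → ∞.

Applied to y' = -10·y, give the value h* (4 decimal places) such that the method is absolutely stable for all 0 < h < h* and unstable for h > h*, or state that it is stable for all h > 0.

With y'=λy (z=hλ):
  y_{n+1} = y_n + z·[4/5·y_n + 1/5·y_{n+1}] ⇒ (1 − 1/5z)y_{n+1} = (1 + 4/5z)y_n
  ⇒ R(z) = (1 + 4/5z)/(1 − 1/5z).

Find x<0 with |R(x)|<1.
x=-1.23: |R|=0.0128
R=−1: 1+4/5x = −1+1/5x ⇒ -3/5x=2 ⇒ x=2/(-3/5)=-3.3333
Confirm numerically:
  x=-3.037: |R|=0.88939 <1
  x=-2.807: |R|=0.79775 <1
  x=-2.698: |R|=0.75240 <1
  x=-2.232: |R|=0.54314 <1
  x=-3.891: |R|=1.18817 >1
  x=-3.513: |R|=1.06331 >1
  x=-3.508: |R|=1.06159 >1
Interval (-3.3333, 0).

(-3.3333,0); λ=-10 ⇒ h* = (10/3)/10 = 0.3333.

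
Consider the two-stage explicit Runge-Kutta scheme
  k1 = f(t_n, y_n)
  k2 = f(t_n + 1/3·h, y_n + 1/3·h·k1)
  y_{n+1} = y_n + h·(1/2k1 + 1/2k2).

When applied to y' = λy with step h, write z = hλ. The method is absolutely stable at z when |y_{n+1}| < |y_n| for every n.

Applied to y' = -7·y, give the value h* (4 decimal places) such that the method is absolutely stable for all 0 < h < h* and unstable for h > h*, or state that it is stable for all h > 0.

(-6.0000,0); λ=-7 ⇒ h* = (6)/7 = 0.8571.

With y'=λy (z=hλ):
  k1=λy_n ⇒ h·k1=z·y_n;  k2=λ(1+1/3z)y_n ⇒ h·k2=z(1+1/3z)y_n
  y_{n+1}/y_n = 1 + 1/2z + 1/2z(1+1/3z) = 1 + z + 1/6z²
  ⇒ R(z) = 1 + z + 1/6z².

Find x<0 with |R(x)|<1.
x=-1.01: |R|=0.1600
R=1: x+1/6x²=0 ⇒ x=−6=-6.0000; min R=1−1/(4·1/6)=-0.5000>−1
Confirm numerically:
  x=-5.905: |R|=0.90650 <1
  x=-5.595: |R|=0.62234 <1
  x=-4.797: |R|=0.03820 <1
  x=-6.572: |R|=1.62653 >1
  x=-6.253: |R|=1.26367 >1
Stable set (-6.0000, 0).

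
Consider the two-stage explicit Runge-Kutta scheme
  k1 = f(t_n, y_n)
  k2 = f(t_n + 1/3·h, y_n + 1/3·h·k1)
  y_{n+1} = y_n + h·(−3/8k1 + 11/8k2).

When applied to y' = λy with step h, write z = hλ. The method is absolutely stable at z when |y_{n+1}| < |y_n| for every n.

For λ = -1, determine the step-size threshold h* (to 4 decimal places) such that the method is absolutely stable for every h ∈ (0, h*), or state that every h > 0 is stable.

Test eqn y'=λy, z=hλ:
  k1=λy_n ⇒ h·k1=z·y_n;  k2=λ(1+1/3z)y_n ⇒ h·k2=z(1+1/3z)y_n
  y_{n+1}/y_n = 1 − 3/8z + 11/8z(1+1/3z) = 1 + z + 11/24z²
  R(z) = 1 + z + 11/24z².

Find x<0 with |R(x)|<1.
x=-1.09: |R|=0.4545
R=1: x+11/24x²=0 ⇒ x=−24/11=-2.1818; min R=1−1/(4·11/24)=0.4545>−1
Confirm numerically:
  x=-1.768: |R|=0.66467 <1
  x=-1.683: |R|=0.61522 <1
  x=-1.649: |R|=0.59730 <1
  x=-2.532: |R|=1.40639 >1
  x=-2.295: |R|=1.11905 >1
Interval (-2.1818, 0).

(-2.1818,0); λ=-1 ⇒ h* = (24/11)/1 = 2.1818.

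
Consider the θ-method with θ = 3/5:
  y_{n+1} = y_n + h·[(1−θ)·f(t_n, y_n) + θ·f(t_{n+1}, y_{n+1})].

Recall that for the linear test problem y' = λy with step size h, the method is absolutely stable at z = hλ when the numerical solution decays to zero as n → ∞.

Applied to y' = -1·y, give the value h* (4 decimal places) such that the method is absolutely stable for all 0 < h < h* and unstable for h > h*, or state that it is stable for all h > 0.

(−∞, 0) — no finite endpoint. Any h>0 works for λ=-1.

On y'=λy, z=hλ:
  y_{n+1} = y_n + z·[2/5·y_n + 3/5·y_{n+1}] ⇒ (1 − 3/5z)y_{n+1} = (1 + 2/5z)y_n
  R(z) = (1 + 2/5z)/(1 − 3/5z).

Boundary: |R(x)|=1, x<0.
x=-1.43: |R|=0.2304
x=-2: |R|=0.0909
x=-10: |R|=0.4286
x=-100: |R|=0.6393
θ=3/5≥1/2 ⇒ |1+2/5x|<|1−3/5x| ∀x<0 ⇒ unbounded interval.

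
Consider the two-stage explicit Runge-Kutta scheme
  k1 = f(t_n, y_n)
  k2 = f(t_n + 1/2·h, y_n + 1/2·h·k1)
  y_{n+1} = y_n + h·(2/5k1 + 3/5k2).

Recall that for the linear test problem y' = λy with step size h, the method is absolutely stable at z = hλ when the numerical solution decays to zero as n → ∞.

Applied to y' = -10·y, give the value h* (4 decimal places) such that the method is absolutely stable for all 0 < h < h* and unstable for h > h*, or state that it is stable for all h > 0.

(-3.3333,0); λ=-10 ⇒ h* = (10/3)/10 = 0.3333.

On y'=λy, z=hλ:
  k1=λy_n ⇒ h·k1=z·y_n;  k2=λ(1+1/2z)y_n ⇒ h·k2=z(1+1/2z)y_n
  y_{n+1}/y_n = 1 + 2/5z + 3/5z(1+1/2z) = 1 + z + 3/10z²
  Hence R(z) = 1 + z + 3/10z².

Solve |R(x)|<1 on ℝ⁻.
x=-1.36: |R|=0.1949
R=1: x+3/10x²=0 ⇒ x=−10/3=-3.3333; min R=1−1/(4·3/10)=0.1667>−1
Confirm numerically:
  x=-2.848: |R|=0.58533 <1
  x=-1.614: |R|=0.16750 <1
  x=-1.448: |R|=0.18101 <1
  x=-3.742: |R|=1.45877 >1
  x=-3.731: |R|=1.44511 >1
  x=-3.590: |R|=1.27643 >1
So |R|<1 on (-3.3333, 0).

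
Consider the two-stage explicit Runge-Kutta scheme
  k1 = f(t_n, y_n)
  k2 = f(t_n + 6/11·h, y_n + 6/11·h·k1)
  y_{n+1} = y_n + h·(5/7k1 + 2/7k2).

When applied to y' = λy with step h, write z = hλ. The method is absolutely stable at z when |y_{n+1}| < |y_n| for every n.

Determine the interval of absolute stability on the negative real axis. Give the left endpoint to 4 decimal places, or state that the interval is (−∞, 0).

On y'=λy, z=hλ:
  k1=λy_n ⇒ h·k1=z·y_n;  k2=λ(1+6/11z)y_n ⇒ h·k2=z(1+6/11z)y_n
  y_{n+1}/y_n = 1 + 5/7z + 2/7z(1+6/11z) = 1 + z + 12/77z²
  R(z) = 1 + z + 12/77z².

Need |R(x)|<1, x<0.
x=-1.36: |R|=0.0718
R=1: x+12/77x²=0 ⇒ x=−77/12=-6.4167; min R=1−1/(4·12/77)=-0.6042>−1
Confirm numerically:
  x=-5.803: |R|=0.44502 <1
  x=-4.802: |R|=0.20836 <1
  x=-3.669: |R|=0.57109 <1
  x=-3.097: |R|=0.60223 <1
  x=-6.955: |R|=1.58350 >1
  x=-6.779: |R|=1.38279 >1
  x=-6.560: |R|=1.14654 >1
So |R|<1 on (-6.4167, 0).

z∈(-6.4167,0).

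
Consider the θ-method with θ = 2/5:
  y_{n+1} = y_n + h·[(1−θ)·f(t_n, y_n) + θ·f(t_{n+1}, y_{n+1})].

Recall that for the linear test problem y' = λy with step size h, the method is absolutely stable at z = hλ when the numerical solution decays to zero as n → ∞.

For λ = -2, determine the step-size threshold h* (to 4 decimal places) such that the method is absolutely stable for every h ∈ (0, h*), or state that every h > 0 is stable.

On y'=λy, z=hλ:
  y_{n+1} = y_n + z·[3/5·y_n + 2/5·y_{n+1}] ⇒ (1 − 2/5z)y_{n+1} = (1 + 3/5z)y_n
  so R(z) = (1 + 3/5z)/(1 − 2/5z).

Solve |R(x)|<1 on ℝ⁻.
x=-0.62: |R|=0.5032
R=−1: 1+3/5x = −1+2/5x ⇒ -1/5x=2 ⇒ x=2/(-1/5)=-10.0000
Confirm numerically:
  x=-7.752: |R|=0.89036 <1
  x=-7.264: |R|=0.85989 <1
  x=-6.278: |R|=0.78799 <1
  x=-5.031: |R|=0.67010 <1
  x=-10.546: |R|=1.02093 >1
  x=-10.265: |R|=1.01038 >1
Stable set (-10.0000, 0).

(-10.0000,0); λ=-2 ⇒ h* = (10)/2 = 5.0000.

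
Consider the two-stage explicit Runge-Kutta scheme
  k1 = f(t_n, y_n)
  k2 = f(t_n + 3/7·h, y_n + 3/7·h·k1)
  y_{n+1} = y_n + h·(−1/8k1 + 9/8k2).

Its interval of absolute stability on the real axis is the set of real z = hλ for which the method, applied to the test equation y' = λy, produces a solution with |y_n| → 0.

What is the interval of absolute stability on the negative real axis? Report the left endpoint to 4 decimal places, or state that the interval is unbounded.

On y'=λy, z=hλ:
  k1=λy_n ⇒ h·k1=z·y_n;  k2=λ(1+3/7z)y_n ⇒ h·k2=z(1+3/7z)y_n
  y_{n+1}/y_n = 1 − 1/8z + 9/8z(1+3/7z) = 1 + z + 27/56z²
  R(z) = 1 + z + 27/56z².

Need |R(x)|<1, x<0.
x=-0.77: |R|=0.5159
R=1: x+27/56x²=0 ⇒ x=−56/27=-2.0741; min R=1−1/(4·27/56)=0.4815>−1
Confirm numerically:
  x=-1.834: |R|=0.78771 <1
  x=-1.768: |R|=0.73909 <1
  x=-0.894: |R|=0.49135 <1
  x=-0.893: |R|=0.49148 <1
  x=-2.655: |R|=1.74364 >1
  x=-2.538: |R|=1.56770 >1
  x=-2.472: |R|=1.47427 >1
So |R|<1 on (-2.0741, 0).

(-2.0741, 0).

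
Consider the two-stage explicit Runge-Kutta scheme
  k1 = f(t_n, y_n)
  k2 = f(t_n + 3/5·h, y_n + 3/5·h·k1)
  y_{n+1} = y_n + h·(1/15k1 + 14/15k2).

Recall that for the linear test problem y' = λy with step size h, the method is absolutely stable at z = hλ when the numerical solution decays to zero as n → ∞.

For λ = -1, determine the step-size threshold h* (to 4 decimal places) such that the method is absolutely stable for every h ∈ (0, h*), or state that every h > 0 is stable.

(-1.7857,0); λ=-1 ⇒ h* = (25/14)/1 = 1.7857.

With y'=λy (z=hλ):
  k1=λy_n ⇒ h·k1=z·y_n;  k2=λ(1+3/5z)y_n ⇒ h·k2=z(1+3/5z)y_n
  y_{n+1}/y_n = 1 + 1/15z + 14/15z(1+3/5z) = 1 + z + 14/25z²
  ⇒ R(z) = 1 + z + 14/25z².

Find x<0 with |R(x)|<1.
x=-0.98: |R|=0.5578
R=1: x+14/25x²=0 ⇒ x=−25/14=-1.7857; min R=1−1/(4·14/25)=0.5536>−1
Confirm numerically:
  x=-1.441: |R|=0.72183 <1
  x=-1.129: |R|=0.58480 <1
  x=-1.103: |R|=0.57830 <1
  x=-2.318: |R|=1.69095 >1
  x=-2.058: |R|=1.31380 >1
  x=-1.821: |R|=1.03598 >1
So |R|<1 on (-1.7857, 0).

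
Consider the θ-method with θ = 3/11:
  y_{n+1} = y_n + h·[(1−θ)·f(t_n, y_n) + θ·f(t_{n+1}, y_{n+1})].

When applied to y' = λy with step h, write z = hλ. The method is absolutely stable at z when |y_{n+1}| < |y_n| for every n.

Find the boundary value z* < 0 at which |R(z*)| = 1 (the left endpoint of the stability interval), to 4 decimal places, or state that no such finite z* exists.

z* = -4.4000.

Test eqn y'=λy, z=hλ:
  y_{n+1} = y_n + z·[8/11·y_n + 3/11·y_{n+1}] ⇒ (1 − 3/11z)y_{n+1} = (1 + 8/11z)y_n
  R(z) = (1 + 8/11z)/(1 − 3/11z).

Boundary: |R(x)|=1, x<0.
x=-1.64: |R|=0.1332
R=−1: 1+8/11x = −1+3/11x ⇒ -5/11x=2 ⇒ x=2/(-5/11)=-4.4000
Confirm numerically:
  x=-3.524: |R|=0.79696 <1
  x=-3.272: |R|=0.72905 <1
  x=-2.799: |R|=0.58731 <1
  x=-2.297: |R|=0.41227 <1
  x=-4.770: |R|=1.07309 >1
  x=-4.766: |R|=1.07234 >1
Interval (-4.4000, 0).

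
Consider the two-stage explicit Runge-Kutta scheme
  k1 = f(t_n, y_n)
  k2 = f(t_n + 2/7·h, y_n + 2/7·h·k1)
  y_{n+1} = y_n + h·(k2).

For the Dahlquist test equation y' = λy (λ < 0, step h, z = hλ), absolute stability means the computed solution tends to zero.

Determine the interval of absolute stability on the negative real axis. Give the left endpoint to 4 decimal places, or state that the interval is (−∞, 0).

On y'=λy, z=hλ:
  k1=λy_n ⇒ h·k1=z·y_n;  k2=λ(1+2/7z)y_n ⇒ h·k2=z(1+2/7z)y_n
  y_{n+1}/y_n = 1 + z(1+2/7z) = 1 + z + 2/7z²
  Hence R(z) = 1 + z + 2/7z².

Need |R(x)|<1, x<0.
x=-1.04: |R|=0.2690
R=1: x+2/7x²=0 ⇒ x=−7/2=-3.5000; min R=1−1/(4·2/7)=0.1250>−1
Confirm numerically:
  x=-3.463: |R|=0.96339 <1
  x=-2.627: |R|=0.34475 <1
  x=-2.197: |R|=0.18209 <1
  x=-1.707: |R|=0.12553 <1
  x=-3.733: |R|=1.24851 >1
  x=-3.610: |R|=1.11346 >1
So |R|<1 on (-3.5000, 0).

(-3.5000, 0).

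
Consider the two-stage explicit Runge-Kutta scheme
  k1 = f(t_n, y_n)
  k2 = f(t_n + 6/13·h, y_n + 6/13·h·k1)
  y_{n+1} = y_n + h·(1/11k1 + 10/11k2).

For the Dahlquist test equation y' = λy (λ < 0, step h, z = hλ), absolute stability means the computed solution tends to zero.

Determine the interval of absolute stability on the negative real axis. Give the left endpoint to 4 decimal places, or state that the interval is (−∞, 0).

Test eqn y'=λy, z=hλ:
  k1=λy_n ⇒ h·k1=z·y_n;  k2=λ(1+6/13z)y_n ⇒ h·k2=z(1+6/13z)y_n
  y_{n+1}/y_n = 1 + 1/11z + 10/11z(1+6/13z) = 1 + z + 60/143z²
  R(z) = 1 + z + 60/143z².

Need |R(x)|<1, x<0.
x=-1.38: |R|=0.4190
R=1: x+60/143x²=0 ⇒ x=−143/60=-2.3833; min R=1−1/(4·60/143)=0.4042>−1
Confirm numerically:
  x=-2.265: |R|=0.88754 <1
  x=-2.002: |R|=0.67968 <1
  x=-1.924: |R|=0.62919 <1
  x=-1.499: |R|=0.44380 <1
  x=-2.963: |R|=1.72065 >1
  x=-2.538: |R|=1.16470 >1
Stable set (-2.3833, 0).

z∈(-2.3833,0).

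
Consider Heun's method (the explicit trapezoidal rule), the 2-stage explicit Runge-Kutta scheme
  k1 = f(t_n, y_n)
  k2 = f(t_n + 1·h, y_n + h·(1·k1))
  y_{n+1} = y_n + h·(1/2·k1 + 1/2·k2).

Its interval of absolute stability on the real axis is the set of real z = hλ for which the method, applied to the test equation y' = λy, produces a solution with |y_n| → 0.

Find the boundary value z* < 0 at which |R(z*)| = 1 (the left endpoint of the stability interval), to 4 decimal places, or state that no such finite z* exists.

Set f=λy, z=hλ:
  order 2, 2-stage ⇒ R(z)=1+z+z^2/2
  (e.g. R(-0.76)=0.52880, |R|=0.52880)

Boundary: |R(x)|=1, x<0.
x=-0.76: |R|=0.5288
|R(-2.08)|=1.0832 |R(-1.69)|=0.7380 |R(-1.63)|=0.6985
Bisect:
  x_lo=-2.6329 |R|=1.8332  x_hi=-0.1002 |R|=0.9048
  mid=-1.36656 |R|=0.56718 →hi
  mid=-1.99975 |R|=0.99975 →hi
  mid=-2.31635 |R|=1.36638 →lo
  mid=-2.15805 |R|=1.17054 →lo
  mid=-2.07890 |R|=1.08201 →lo
  mid=-2.03933 |R|=1.04010 →lo
  mid=-2.01954 |R|=1.01973 →lo
  mid=-2.00965 |R|=1.00969 →lo
  mid=-2.00470 |R|=1.00471 →lo
  mid=-2.00223 |R|=1.00223 →lo
  ...
  [-2.00006,-1.99991] ⇒ x*=-2.0000
Stable set (-2.0000, 0).

left endpoint -2.0000.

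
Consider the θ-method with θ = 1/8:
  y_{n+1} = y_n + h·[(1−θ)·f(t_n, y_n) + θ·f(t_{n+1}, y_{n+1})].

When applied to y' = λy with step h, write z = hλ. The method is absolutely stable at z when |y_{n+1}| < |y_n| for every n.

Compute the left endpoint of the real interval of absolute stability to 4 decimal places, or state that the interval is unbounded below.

z* = -2.6667.

Set f=λy, z=hλ:
  y_{n+1} = y_n + z·[7/8·y_n + 1/8·y_{n+1}] ⇒ (1 − 1/8z)y_{n+1} = (1 + 7/8z)y_n
  Hence R(z) = (1 + 7/8z)/(1 − 1/8z).

Solve |R(x)|<1 on ℝ⁻.
x=-0.56: |R|=0.4766
R=−1: 1+7/8x = −1+1/8x ⇒ -3/4x=2 ⇒ x=2/(-3/4)=-2.6667
Confirm numerically:
  x=-2.622: |R|=0.97477 <1
  x=-2.316: |R|=0.79604 <1
  x=-2.013: |R|=0.60831 <1
  x=-3.232: |R|=1.30199 >1
  x=-3.081: |R|=1.22435 >1
So |R|<1 on (-2.6667, 0).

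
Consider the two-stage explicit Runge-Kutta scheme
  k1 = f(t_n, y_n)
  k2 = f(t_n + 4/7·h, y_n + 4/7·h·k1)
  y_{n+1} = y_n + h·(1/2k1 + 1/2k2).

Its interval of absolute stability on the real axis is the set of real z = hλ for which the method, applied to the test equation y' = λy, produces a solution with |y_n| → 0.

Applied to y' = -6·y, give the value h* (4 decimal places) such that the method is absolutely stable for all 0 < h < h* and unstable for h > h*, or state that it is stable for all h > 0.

(-3.5000,0); λ=-6 ⇒ h* = (7/2)/6 = 0.5833.

With y'=λy (z=hλ):
  k1=λy_n ⇒ h·k1=z·y_n;  k2=λ(1+4/7z)y_n ⇒ h·k2=z(1+4/7z)y_n
  y_{n+1}/y_n = 1 + 1/2z + 1/2z(1+4/7z) = 1 + z + 2/7z²
  R(z) = 1 + z + 2/7z².

Need |R(x)|<1, x<0.
x=-1.25: |R|=0.1964
R=1: x+2/7x²=0 ⇒ x=−7/2=-3.5000; min R=1−1/(4·2/7)=0.1250>−1
Confirm numerically:
  x=-2.380: |R|=0.23840 <1
  x=-1.797: |R|=0.12563 <1
  x=-1.648: |R|=0.12797 <1
  x=-1.640: |R|=0.12846 <1
  x=-3.903: |R|=1.44940 >1
  x=-3.674: |R|=1.18265 >1
  x=-3.637: |R|=1.14236 >1
So |R|<1 on (-3.5000, 0).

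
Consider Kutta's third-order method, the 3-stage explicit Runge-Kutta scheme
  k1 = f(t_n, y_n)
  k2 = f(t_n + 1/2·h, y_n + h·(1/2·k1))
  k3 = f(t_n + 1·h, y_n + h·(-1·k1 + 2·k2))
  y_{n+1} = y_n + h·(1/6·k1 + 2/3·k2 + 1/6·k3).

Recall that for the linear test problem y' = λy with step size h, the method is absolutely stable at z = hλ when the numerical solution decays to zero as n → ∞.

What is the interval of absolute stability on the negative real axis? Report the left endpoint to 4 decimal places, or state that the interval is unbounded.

Test eqn y'=λy, z=hλ:
  order 3, 3-stage ⇒ R(z)=1+z+z^2/2+z^3/6
  (e.g. R(-1)=0.33333, |R|=0.33333)

Solve |R(x)|<1 on ℝ⁻.
x=-1: |R|=0.3333
|R(-2.64)|=1.2218 |R(-1.85)|=0.1940 |R(-1.2)|=0.2320
Bisect:
  x_lo=-2.9962 |R|=1.9906  x_hi=-0.0553 |R|=0.9462
  mid=-1.52574 |R|=0.04624 →hi
  mid=-2.26099 |R|=0.63134 →hi
  mid=-2.62861 |R|=1.20092 →lo
  mid=-2.44480 |R|=0.89172 →hi
  mid=-2.53670 |R|=1.03983 →lo
  mid=-2.49075 |R|=0.96420 →hi
  mid=-2.51373 |R|=1.00162 →lo
  ...
  [-2.51283,-2.51265] ⇒ x*=-2.5127
Interval (-2.5127, 0).

z∈(-2.5127,0).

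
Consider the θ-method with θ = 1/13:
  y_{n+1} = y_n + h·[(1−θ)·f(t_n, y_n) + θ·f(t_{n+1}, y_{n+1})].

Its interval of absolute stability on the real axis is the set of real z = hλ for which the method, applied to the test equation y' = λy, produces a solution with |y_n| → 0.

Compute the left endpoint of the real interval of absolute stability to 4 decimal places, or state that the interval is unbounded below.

z* = -2.3636.

On y'=λy, z=hλ:
  y_{n+1} = y_n + z·[12/13·y_n + 1/13·y_{n+1}] ⇒ (1 − 1/13z)y_{n+1} = (1 + 12/13z)y_n
  Hence R(z) = (1 + 12/13z)/(1 − 1/13z).

Need |R(x)|<1, x<0.
x=-1.55: |R|=0.3849
R=−1: 1+12/13x = −1+1/13x ⇒ -11/13x=2 ⇒ x=2/(-11/13)=-2.3636
Confirm numerically:
  x=-1.152: |R|=0.05822 <1
  x=-1.111: |R|=0.02353 <1
  x=-1.056: |R|=0.02334 <1
  x=-2.645: |R|=1.19783 >1
  x=-2.487: |R|=1.08762 >1
Stable set (-2.3636, 0).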